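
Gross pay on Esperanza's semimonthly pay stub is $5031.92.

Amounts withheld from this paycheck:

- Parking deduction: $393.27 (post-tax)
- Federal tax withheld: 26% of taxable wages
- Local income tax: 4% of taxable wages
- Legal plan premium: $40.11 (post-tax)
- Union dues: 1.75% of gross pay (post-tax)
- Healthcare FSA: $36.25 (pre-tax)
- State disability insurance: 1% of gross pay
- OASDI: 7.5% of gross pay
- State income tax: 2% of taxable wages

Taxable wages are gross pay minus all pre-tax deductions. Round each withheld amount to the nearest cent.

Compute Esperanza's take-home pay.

$2447.91

Healthcare FSA: $36.25
Taxable wages = $5031.92 − $36.25 = $4995.67
Federal tax withheld: $4995.67 × 0.26 = $1298.87
Local income tax: $4995.67 × 0.04 = $199.83
State income tax: $4995.67 × 0.02 = $99.91
State disability insurance: $5031.92 × 0.01 = $50.32
OASDI: $5031.92 × 0.075 = $377.39
Union dues: $5031.92 × 0.0175 = $88.06
Legal plan premium: $40.11
Parking deduction: $393.27
Total deductions = $36.25 + $1298.87 + $199.83 + $99.91 + $50.32 + $377.39 + $88.06 + $40.11 + $393.27 = $2584.01
Net pay = $5031.92 − $2584.01 = $2447.91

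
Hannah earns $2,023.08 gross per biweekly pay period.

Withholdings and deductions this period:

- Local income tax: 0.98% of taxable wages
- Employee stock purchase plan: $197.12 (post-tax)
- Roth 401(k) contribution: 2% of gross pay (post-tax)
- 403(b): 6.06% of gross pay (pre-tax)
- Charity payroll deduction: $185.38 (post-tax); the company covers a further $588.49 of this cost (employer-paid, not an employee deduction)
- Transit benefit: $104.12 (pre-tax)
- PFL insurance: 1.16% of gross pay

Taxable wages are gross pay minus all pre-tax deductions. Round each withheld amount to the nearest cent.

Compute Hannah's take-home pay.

$1,332.33

403(b): $2,023.08 × 0.0606 = $122.60
Transit benefit: $104.12
Pre-tax total = $122.60 + $104.12 = $226.72
Taxable wages = $2,023.08 − $226.72 = $1,796.36
Local income tax: $1,796.36 × 0.0098 = $17.60
PFL insurance: $2,023.08 × 0.0116 = $23.47
Employee stock purchase plan: $197.12
Charity payroll deduction: $185.38
Roth 401(k) contribution: $2,023.08 × 0.02 = $40.46
(Employer's $588.49 toward charity payroll deduction is not withheld from the employee.)
Total deductions = $122.60 + $104.12 + $17.60 + $23.47 + $197.12 + $185.38 + $40.46 = $690.75
Net pay = $2,023.08 − $690.75 = $1,332.33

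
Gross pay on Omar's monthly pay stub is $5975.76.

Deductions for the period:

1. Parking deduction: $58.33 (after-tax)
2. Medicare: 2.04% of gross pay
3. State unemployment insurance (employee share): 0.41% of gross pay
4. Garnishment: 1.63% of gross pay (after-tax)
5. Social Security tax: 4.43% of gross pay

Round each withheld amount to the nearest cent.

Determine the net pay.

$5408.89

Medicare: $5975.76 × 0.0204 = $121.91
Social Security tax: $5975.76 × 0.0443 = $264.73
State unemployment insurance (employee share): $5975.76 × 0.0041 = $24.50
Parking deduction: $58.33
Garnishment: $5975.76 × 0.0163 = $97.40
Total deductions = $121.91 + $264.73 + $24.50 + $58.33 + $97.40 = $566.87
Net pay = $5975.76 − $566.87 = $5408.89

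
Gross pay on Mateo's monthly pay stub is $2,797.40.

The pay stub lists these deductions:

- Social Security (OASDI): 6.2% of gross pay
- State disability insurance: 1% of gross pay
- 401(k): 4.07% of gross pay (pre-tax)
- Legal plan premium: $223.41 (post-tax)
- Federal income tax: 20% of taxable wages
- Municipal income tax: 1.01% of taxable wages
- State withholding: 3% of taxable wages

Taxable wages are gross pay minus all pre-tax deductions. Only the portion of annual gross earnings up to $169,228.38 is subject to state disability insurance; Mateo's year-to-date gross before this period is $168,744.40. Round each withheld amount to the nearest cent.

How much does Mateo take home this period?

401(k): $2,797.40 × 0.0407 = $113.85
Taxable wages = $2,797.40 − $113.85 = $2,683.55
Federal income tax: $2,683.55 × 0.2 = $536.71
State withholding: $2,683.55 × 0.03 = $80.51
Municipal income tax: $2,683.55 × 0.0101 = $27.10
State disability insurance: only $169,228.38 − $168,744.40 = $483.98 of this check is subject → $483.98 × 0.01 = $4.84
Social Security (OASDI): $2,797.40 × 0.062 = $173.44
Legal plan premium: $223.41
Total deductions = $113.85 + $536.71 + $80.51 + $27.10 + $4.84 + $173.44 + $223.41 = $1,159.86
Net pay = $2,797.40 − $1,159.86 = $1,637.54

$1,637.54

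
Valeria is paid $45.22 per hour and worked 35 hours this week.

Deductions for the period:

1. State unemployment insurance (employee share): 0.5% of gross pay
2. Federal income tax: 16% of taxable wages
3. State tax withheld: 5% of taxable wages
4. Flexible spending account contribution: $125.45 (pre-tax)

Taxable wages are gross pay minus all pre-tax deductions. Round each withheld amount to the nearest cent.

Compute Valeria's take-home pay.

Gross pay: 35 × $45.22 = $1,582.70
Flexible spending account contribution: $125.45
Taxable wages = $1,582.70 − $125.45 = $1,457.25
Federal income tax: $1,457.25 × 0.16 = $233.16
State tax withheld: $1,457.25 × 0.05 = $72.86
State unemployment insurance (employee share): $1,582.70 × 0.005 = $7.91
Total deductions = $125.45 + $233.16 + $72.86 + $7.91 = $439.38
Net pay = $1,582.70 − $439.38 = $1,143.32

$1,143.32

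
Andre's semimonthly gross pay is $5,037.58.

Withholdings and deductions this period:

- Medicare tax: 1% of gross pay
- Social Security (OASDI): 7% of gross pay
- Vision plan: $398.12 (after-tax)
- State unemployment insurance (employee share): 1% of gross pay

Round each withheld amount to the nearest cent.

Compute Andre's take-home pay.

$4,186.07

Medicare tax: $5,037.58 × 0.01 = $50.38
State unemployment insurance (employee share): $5,037.58 × 0.01 = $50.38
Social Security (OASDI): $5,037.58 × 0.07 = $352.63
Vision plan: $398.12
Total deductions = $50.38 + $50.38 + $352.63 + $398.12 = $851.51
Net pay = $5,037.58 − $851.51 = $4,186.07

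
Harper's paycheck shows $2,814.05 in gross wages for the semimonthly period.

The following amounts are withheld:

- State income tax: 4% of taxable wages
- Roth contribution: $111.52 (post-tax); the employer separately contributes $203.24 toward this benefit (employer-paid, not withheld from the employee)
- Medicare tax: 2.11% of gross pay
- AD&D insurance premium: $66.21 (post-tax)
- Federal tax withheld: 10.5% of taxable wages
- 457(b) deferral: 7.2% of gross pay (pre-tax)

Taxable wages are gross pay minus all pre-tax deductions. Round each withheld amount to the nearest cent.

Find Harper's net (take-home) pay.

457(b) deferral: $2,814.05 × 0.072 = $202.61
Taxable wages = $2,814.05 − $202.61 = $2,611.44
State income tax: $2,611.44 × 0.04 = $104.46
Federal tax withheld: $2,611.44 × 0.105 = $274.20
Medicare tax: $2,814.05 × 0.0211 = $59.38
AD&D insurance premium: $66.21
Roth contribution: $111.52
(Employer's $203.24 toward Roth contribution is not withheld from the employee.)
Total deductions = $202.61 + $104.46 + $274.20 + $59.38 + $66.21 + $111.52 = $818.38
Net pay = $2,814.05 − $818.38 = $1,995.67

$1,995.67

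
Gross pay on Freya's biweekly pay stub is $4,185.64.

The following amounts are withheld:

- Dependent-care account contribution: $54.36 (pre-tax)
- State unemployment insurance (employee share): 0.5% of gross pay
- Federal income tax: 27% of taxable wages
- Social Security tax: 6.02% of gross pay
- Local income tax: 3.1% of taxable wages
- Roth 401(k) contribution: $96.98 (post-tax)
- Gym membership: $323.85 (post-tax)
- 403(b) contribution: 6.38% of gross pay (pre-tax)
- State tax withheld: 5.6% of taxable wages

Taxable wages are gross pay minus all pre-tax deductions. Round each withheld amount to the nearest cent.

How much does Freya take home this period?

$1,790.97

Dependent-care account contribution: $54.36
403(b) contribution: $4,185.64 × 0.0638 = $267.04
Pre-tax total = $54.36 + $267.04 = $321.40
Taxable wages = $4,185.64 − $321.40 = $3,864.24
Federal income tax: $3,864.24 × 0.27 = $1,043.34
Local income tax: $3,864.24 × 0.031 = $119.79
State tax withheld: $3,864.24 × 0.056 = $216.40
Social Security tax: $4,185.64 × 0.0602 = $251.98
State unemployment insurance (employee share): $4,185.64 × 0.005 = $20.93
Roth 401(k) contribution: $96.98
Gym membership: $323.85
Total deductions = $54.36 + $267.04 + $1,043.34 + $119.79 + $216.40 + $251.98 + $20.93 + $96.98 + $323.85 = $2,394.67
Net pay = $4,185.64 − $2,394.67 = $1,790.97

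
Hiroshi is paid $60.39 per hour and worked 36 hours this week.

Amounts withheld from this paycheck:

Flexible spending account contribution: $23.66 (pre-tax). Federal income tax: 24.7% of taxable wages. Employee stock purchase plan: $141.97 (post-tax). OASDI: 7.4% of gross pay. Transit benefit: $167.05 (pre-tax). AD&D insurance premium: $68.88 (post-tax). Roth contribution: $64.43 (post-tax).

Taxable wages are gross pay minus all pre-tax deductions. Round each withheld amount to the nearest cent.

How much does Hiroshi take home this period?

Gross pay: 36 × $60.39 = $2174.04
Transit benefit: $167.05
Flexible spending account contribution: $23.66
Pre-tax total = $167.05 + $23.66 = $190.71
Taxable wages = $2174.04 − $190.71 = $1983.33
Federal income tax: $1983.33 × 0.247 = $489.88
OASDI: $2174.04 × 0.074 = $160.88
AD&D insurance premium: $68.88
Employee stock purchase plan: $141.97
Roth contribution: $64.43
Total deductions = $167.05 + $23.66 + $489.88 + $160.88 + $68.88 + $141.97 + $64.43 = $1116.75
Net pay = $2174.04 − $1116.75 = $1057.29

$1057.29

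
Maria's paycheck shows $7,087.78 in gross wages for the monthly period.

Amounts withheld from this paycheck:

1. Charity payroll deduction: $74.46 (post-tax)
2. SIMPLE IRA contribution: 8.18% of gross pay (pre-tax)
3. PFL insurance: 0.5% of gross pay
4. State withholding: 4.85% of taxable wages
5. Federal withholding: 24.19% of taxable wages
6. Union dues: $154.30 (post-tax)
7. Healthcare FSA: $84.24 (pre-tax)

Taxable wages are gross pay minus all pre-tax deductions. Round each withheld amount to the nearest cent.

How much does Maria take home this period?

$4,294.10

SIMPLE IRA contribution: $7,087.78 × 0.0818 = $579.78
Healthcare FSA: $84.24
Pre-tax total = $579.78 + $84.24 = $664.02
Taxable wages = $7,087.78 − $664.02 = $6,423.76
State withholding: $6,423.76 × 0.0485 = $311.55
Federal withholding: $6,423.76 × 0.2419 = $1,553.91
PFL insurance: $7,087.78 × 0.005 = $35.44
Union dues: $154.30
Charity payroll deduction: $74.46
Total deductions = $579.78 + $84.24 + $311.55 + $1,553.91 + $35.44 + $154.30 + $74.46 = $2,793.68
Net pay = $7,087.78 − $2,793.68 = $4,294.10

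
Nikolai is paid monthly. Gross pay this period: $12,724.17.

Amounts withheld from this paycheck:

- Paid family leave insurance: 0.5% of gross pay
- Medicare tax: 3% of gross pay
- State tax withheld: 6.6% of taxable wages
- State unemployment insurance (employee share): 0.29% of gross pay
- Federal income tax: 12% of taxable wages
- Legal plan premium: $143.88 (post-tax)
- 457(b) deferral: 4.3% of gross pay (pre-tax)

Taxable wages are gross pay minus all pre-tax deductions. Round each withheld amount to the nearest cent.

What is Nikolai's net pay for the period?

$9,285.98

457(b) deferral: $12,724.17 × 0.043 = $547.14
Taxable wages = $12,724.17 − $547.14 = $12,177.03
State tax withheld: $12,177.03 × 0.066 = $803.68
Federal income tax: $12,177.03 × 0.12 = $1,461.24
State unemployment insurance (employee share): $12,724.17 × 0.0029 = $36.90
Paid family leave insurance: $12,724.17 × 0.005 = $63.62
Medicare tax: $12,724.17 × 0.03 = $381.73
Legal plan premium: $143.88
Total deductions = $547.14 + $803.68 + $1,461.24 + $36.90 + $63.62 + $381.73 + $143.88 = $3,438.19
Net pay = $12,724.17 − $3,438.19 = $9,285.98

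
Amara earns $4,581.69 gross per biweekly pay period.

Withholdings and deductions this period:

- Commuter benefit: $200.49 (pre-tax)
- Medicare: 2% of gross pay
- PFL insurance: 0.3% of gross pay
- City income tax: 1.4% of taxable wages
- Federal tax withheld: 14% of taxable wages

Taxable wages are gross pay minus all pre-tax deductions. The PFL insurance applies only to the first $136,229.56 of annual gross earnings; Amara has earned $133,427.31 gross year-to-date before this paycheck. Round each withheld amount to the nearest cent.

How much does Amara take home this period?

$3,606.45

Commuter benefit: $200.49
Taxable wages = $4,581.69 − $200.49 = $4,381.20
Federal tax withheld: $4,381.20 × 0.14 = $613.37
City income tax: $4,381.20 × 0.014 = $61.34
Medicare: $4,581.69 × 0.02 = $91.63
PFL insurance: only $136,229.56 − $133,427.31 = $2,802.25 of this check is subject → $2,802.25 × 0.003 = $8.41
Total deductions = $200.49 + $613.37 + $61.34 + $91.63 + $8.41 = $975.24
Net pay = $4,581.69 − $975.24 = $3,606.45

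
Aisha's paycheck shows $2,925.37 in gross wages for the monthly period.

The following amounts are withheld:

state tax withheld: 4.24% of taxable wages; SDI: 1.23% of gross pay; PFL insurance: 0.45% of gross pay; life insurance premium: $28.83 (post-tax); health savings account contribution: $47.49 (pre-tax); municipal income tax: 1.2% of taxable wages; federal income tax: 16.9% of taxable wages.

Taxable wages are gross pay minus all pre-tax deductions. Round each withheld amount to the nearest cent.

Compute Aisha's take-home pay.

$2,157.00

Health savings account contribution: $47.49
Taxable wages = $2,925.37 − $47.49 = $2,877.88
Federal income tax: $2,877.88 × 0.169 = $486.36
State tax withheld: $2,877.88 × 0.0424 = $122.02
Municipal income tax: $2,877.88 × 0.012 = $34.53
SDI: $2,925.37 × 0.0123 = $35.98
PFL insurance: $2,925.37 × 0.0045 = $13.16
Life insurance premium: $28.83
Total deductions = $47.49 + $486.36 + $122.02 + $34.53 + $35.98 + $13.16 + $28.83 = $768.37
Net pay = $2,925.37 − $768.37 = $2,157.00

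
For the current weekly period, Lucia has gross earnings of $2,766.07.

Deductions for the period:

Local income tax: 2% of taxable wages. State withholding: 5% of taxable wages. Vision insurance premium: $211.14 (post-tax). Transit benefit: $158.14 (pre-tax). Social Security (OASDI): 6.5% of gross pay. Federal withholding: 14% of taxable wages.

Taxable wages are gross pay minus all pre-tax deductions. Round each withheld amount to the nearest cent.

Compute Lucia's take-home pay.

$1,669.33

Transit benefit: $158.14
Taxable wages = $2,766.07 − $158.14 = $2,607.93
State withholding: $2,607.93 × 0.05 = $130.40
Local income tax: $2,607.93 × 0.02 = $52.16
Federal withholding: $2,607.93 × 0.14 = $365.11
Social Security (OASDI): $2,766.07 × 0.065 = $179.79
Vision insurance premium: $211.14
Total deductions = $158.14 + $130.40 + $52.16 + $365.11 + $179.79 + $211.14 = $1,096.74
Net pay = $2,766.07 − $1,096.74 = $1,669.33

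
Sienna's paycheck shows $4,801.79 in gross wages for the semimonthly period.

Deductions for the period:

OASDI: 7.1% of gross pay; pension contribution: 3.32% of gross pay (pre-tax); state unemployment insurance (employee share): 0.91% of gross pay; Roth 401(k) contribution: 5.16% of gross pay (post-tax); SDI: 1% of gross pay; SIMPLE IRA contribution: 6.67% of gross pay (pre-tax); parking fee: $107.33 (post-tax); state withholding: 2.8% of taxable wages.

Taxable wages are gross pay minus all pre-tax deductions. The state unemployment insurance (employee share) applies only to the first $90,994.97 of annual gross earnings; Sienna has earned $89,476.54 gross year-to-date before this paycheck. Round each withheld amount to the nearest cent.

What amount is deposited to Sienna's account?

$3,443.20

SIMPLE IRA contribution: $4,801.79 × 0.0667 = $320.28
Pension contribution: $4,801.79 × 0.0332 = $159.42
Pre-tax total = $320.28 + $159.42 = $479.70
Taxable wages = $4,801.79 − $479.70 = $4,322.09
State withholding: $4,322.09 × 0.028 = $121.02
OASDI: $4,801.79 × 0.071 = $340.93
SDI: $4,801.79 × 0.01 = $48.02
State unemployment insurance (employee share): only $90,994.97 − $89,476.54 = $1,518.43 of this check is subject → $1,518.43 × 0.0091 = $13.82
Parking fee: $107.33
Roth 401(k) contribution: $4,801.79 × 0.0516 = $247.77
Total deductions = $320.28 + $159.42 + $121.02 + $340.93 + $48.02 + $13.82 + $107.33 + $247.77 = $1,358.59
Net pay = $4,801.79 − $1,358.59 = $3,443.20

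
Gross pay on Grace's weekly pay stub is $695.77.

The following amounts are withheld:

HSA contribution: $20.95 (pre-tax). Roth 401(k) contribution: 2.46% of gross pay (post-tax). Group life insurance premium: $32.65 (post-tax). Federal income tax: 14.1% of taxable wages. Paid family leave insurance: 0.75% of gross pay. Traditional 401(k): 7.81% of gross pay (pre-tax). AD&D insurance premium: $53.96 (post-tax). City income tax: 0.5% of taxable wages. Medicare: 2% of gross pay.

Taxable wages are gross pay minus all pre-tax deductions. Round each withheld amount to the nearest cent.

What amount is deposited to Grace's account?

Traditional 401(k): $695.77 × 0.0781 = $54.34
HSA contribution: $20.95
Pre-tax total = $54.34 + $20.95 = $75.29
Taxable wages = $695.77 − $75.29 = $620.48
Federal income tax: $620.48 × 0.141 = $87.49
City income tax: $620.48 × 0.005 = $3.10
Medicare: $695.77 × 0.02 = $13.92
Paid family leave insurance: $695.77 × 0.0075 = $5.22
AD&D insurance premium: $53.96
Roth 401(k) contribution: $695.77 × 0.0246 = $17.12
Group life insurance premium: $32.65
Total deductions = $54.34 + $20.95 + $87.49 + $3.10 + $13.92 + $5.22 + $53.96 + $17.12 + $32.65 = $288.75
Net pay = $695.77 − $288.75 = $407.02

$407.02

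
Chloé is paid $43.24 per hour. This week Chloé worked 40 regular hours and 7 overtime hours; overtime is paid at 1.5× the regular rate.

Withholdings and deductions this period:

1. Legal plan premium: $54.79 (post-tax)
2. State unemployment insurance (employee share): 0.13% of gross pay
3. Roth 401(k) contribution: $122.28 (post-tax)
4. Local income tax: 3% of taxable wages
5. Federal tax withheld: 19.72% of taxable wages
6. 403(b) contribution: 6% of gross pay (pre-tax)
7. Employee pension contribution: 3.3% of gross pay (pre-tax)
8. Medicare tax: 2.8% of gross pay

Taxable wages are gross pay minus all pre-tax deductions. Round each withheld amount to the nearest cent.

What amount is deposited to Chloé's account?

$1,289.51

Regular pay: 40 × $43.24 = $1,729.60
Overtime pay: 7 × $43.24 × 1.5 = $454.02
Gross pay = $1,729.60 + $454.02 = $2,183.62
403(b) contribution: $2,183.62 × 0.06 = $131.02
Employee pension contribution: $2,183.62 × 0.033 = $72.06
Pre-tax total = $131.02 + $72.06 = $203.08
Taxable wages = $2,183.62 − $203.08 = $1,980.54
Federal tax withheld: $1,980.54 × 0.1972 = $390.56
Local income tax: $1,980.54 × 0.03 = $59.42
State unemployment insurance (employee share): $2,183.62 × 0.0013 = $2.84
Medicare tax: $2,183.62 × 0.028 = $61.14
Roth 401(k) contribution: $122.28
Legal plan premium: $54.79
Total deductions = $131.02 + $72.06 + $390.56 + $59.42 + $2.84 + $61.14 + $122.28 + $54.79 = $894.11
Net pay = $2,183.62 − $894.11 = $1,289.51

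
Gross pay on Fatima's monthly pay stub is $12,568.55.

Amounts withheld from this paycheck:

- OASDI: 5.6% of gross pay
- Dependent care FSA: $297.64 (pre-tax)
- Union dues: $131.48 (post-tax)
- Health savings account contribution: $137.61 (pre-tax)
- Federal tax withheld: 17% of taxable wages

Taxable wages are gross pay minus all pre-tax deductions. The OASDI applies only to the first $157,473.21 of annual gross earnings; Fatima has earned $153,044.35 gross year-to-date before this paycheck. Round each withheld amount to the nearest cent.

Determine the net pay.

$9,691.14

Health savings account contribution: $137.61
Dependent care FSA: $297.64
Pre-tax total = $137.61 + $297.64 = $435.25
Taxable wages = $12,568.55 − $435.25 = $12,133.30
Federal tax withheld: $12,133.30 × 0.17 = $2,062.66
OASDI: only $157,473.21 − $153,044.35 = $4,428.86 of this check is subject → $4,428.86 × 0.056 = $248.02
Union dues: $131.48
Total deductions = $137.61 + $297.64 + $2,062.66 + $248.02 + $131.48 = $2,877.41
Net pay = $12,568.55 − $2,877.41 = $9,691.14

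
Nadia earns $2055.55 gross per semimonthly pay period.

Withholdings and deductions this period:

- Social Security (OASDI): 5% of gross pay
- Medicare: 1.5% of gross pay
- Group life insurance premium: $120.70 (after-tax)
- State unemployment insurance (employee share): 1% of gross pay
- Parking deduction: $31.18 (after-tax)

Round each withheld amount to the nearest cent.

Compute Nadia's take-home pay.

$1749.50

Medicare: $2055.55 × 0.015 = $30.83
Social Security (OASDI): $2055.55 × 0.05 = $102.78
State unemployment insurance (employee share): $2055.55 × 0.01 = $20.56
Group life insurance premium: $120.70
Parking deduction: $31.18
Total deductions = $30.83 + $102.78 + $20.56 + $120.70 + $31.18 = $306.05
Net pay = $2055.55 − $306.05 = $1749.50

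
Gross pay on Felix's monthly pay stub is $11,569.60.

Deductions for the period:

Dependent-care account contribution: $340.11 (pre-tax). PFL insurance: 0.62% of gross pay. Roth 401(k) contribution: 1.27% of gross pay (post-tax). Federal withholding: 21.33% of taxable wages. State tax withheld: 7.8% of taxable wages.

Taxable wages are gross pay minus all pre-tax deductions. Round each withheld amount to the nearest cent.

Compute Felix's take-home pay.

Dependent-care account contribution: $340.11
Taxable wages = $11,569.60 − $340.11 = $11,229.49
Federal withholding: $11,229.49 × 0.2133 = $2,395.25
State tax withheld: $11,229.49 × 0.078 = $875.90
PFL insurance: $11,569.60 × 0.0062 = $71.73
Roth 401(k) contribution: $11,569.60 × 0.0127 = $146.93
Total deductions = $340.11 + $2,395.25 + $875.90 + $71.73 + $146.93 = $3,829.92
Net pay = $11,569.60 − $3,829.92 = $7,739.68

$7,739.68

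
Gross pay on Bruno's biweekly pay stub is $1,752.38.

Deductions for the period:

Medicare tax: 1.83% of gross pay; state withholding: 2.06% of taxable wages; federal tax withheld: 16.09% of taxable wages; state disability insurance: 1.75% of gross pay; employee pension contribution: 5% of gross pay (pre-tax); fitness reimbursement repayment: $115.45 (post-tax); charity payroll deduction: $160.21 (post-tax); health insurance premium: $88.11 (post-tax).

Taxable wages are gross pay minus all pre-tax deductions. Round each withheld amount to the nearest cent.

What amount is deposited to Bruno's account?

Employee pension contribution: $1,752.38 × 0.05 = $87.62
Taxable wages = $1,752.38 − $87.62 = $1,664.76
State withholding: $1,664.76 × 0.0206 = $34.29
Federal tax withheld: $1,664.76 × 0.1609 = $267.86
State disability insurance: $1,752.38 × 0.0175 = $30.67
Medicare tax: $1,752.38 × 0.0183 = $32.07
Fitness reimbursement repayment: $115.45
Health insurance premium: $88.11
Charity payroll deduction: $160.21
Total deductions = $87.62 + $34.29 + $267.86 + $30.67 + $32.07 + $115.45 + $88.11 + $160.21 = $816.28
Net pay = $1,752.38 − $816.28 = $936.10

$936.10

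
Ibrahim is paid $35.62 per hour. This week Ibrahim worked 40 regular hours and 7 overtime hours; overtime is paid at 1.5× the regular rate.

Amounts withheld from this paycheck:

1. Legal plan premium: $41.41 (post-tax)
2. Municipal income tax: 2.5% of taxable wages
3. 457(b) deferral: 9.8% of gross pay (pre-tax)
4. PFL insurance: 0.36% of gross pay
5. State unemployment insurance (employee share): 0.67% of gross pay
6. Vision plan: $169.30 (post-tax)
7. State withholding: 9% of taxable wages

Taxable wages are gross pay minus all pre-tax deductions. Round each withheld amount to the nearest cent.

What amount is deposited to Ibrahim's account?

$1206.70

Regular pay: 40 × $35.62 = $1424.80
Overtime pay: 7 × $35.62 × 1.5 = $374.01
Gross pay = $1424.80 + $374.01 = $1798.81
457(b) deferral: $1798.81 × 0.098 = $176.28
Taxable wages = $1798.81 − $176.28 = $1622.53
Municipal income tax: $1622.53 × 0.025 = $40.56
State withholding: $1622.53 × 0.09 = $146.03
PFL insurance: $1798.81 × 0.0036 = $6.48
State unemployment insurance (employee share): $1798.81 × 0.0067 = $12.05
Legal plan premium: $41.41
Vision plan: $169.30
Total deductions = $176.28 + $40.56 + $146.03 + $6.48 + $12.05 + $41.41 + $169.30 = $592.11
Net pay = $1798.81 − $592.11 = $1206.70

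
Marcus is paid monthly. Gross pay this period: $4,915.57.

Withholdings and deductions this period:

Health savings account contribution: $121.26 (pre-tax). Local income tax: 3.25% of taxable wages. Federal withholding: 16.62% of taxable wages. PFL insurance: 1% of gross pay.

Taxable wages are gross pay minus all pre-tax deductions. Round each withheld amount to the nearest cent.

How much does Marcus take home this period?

Health savings account contribution: $121.26
Taxable wages = $4,915.57 − $121.26 = $4,794.31
Local income tax: $4,794.31 × 0.0325 = $155.82
Federal withholding: $4,794.31 × 0.1662 = $796.81
PFL insurance: $4,915.57 × 0.01 = $49.16
Total deductions = $121.26 + $155.82 + $796.81 + $49.16 = $1,123.05
Net pay = $4,915.57 − $1,123.05 = $3,792.52

$3,792.52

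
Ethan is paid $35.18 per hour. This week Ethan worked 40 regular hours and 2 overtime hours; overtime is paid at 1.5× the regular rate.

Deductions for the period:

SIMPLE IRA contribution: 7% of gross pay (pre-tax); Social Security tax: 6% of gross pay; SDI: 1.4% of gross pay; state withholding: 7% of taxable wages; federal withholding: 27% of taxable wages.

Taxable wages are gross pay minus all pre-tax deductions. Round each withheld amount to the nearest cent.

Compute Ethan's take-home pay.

$816.58

Regular pay: 40 × $35.18 = $1,407.20
Overtime pay: 2 × $35.18 × 1.5 = $105.54
Gross pay = $1,407.20 + $105.54 = $1,512.74
SIMPLE IRA contribution: $1,512.74 × 0.07 = $105.89
Taxable wages = $1,512.74 − $105.89 = $1,406.85
Federal withholding: $1,406.85 × 0.27 = $379.85
State withholding: $1,406.85 × 0.07 = $98.48
Social Security tax: $1,512.74 × 0.06 = $90.76
SDI: $1,512.74 × 0.014 = $21.18
Total deductions = $105.89 + $379.85 + $98.48 + $90.76 + $21.18 = $696.16
Net pay = $1,512.74 − $696.16 = $816.58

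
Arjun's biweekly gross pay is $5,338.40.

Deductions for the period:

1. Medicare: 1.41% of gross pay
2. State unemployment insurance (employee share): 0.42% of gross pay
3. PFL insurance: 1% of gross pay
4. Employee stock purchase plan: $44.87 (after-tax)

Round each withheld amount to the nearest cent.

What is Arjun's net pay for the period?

Medicare: $5,338.40 × 0.0141 = $75.27
State unemployment insurance (employee share): $5,338.40 × 0.0042 = $22.42
PFL insurance: $5,338.40 × 0.01 = $53.38
Employee stock purchase plan: $44.87
Total deductions = $75.27 + $22.42 + $53.38 + $44.87 = $195.94
Net pay = $5,338.40 − $195.94 = $5,142.46

$5,142.46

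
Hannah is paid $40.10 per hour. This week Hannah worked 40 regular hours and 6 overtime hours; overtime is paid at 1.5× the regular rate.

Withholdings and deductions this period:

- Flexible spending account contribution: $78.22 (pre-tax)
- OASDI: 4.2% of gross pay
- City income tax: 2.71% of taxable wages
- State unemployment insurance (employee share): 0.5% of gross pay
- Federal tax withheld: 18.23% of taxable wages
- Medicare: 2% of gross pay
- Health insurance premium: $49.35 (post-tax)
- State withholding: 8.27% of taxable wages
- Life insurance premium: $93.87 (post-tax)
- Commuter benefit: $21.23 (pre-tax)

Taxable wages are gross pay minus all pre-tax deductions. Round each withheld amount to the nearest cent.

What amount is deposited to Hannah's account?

$1,045.69

Regular pay: 40 × $40.10 = $1,604.00
Overtime pay: 6 × $40.10 × 1.5 = $360.90
Gross pay = $1,604.00 + $360.90 = $1,964.90
Flexible spending account contribution: $78.22
Commuter benefit: $21.23
Pre-tax total = $78.22 + $21.23 = $99.45
Taxable wages = $1,964.90 − $99.45 = $1,865.45
State withholding: $1,865.45 × 0.0827 = $154.27
Federal tax withheld: $1,865.45 × 0.1823 = $340.07
City income tax: $1,865.45 × 0.0271 = $50.55
State unemployment insurance (employee share): $1,964.90 × 0.005 = $9.82
Medicare: $1,964.90 × 0.02 = $39.30
OASDI: $1,964.90 × 0.042 = $82.53
Health insurance premium: $49.35
Life insurance premium: $93.87
Total deductions = $78.22 + $21.23 + $154.27 + $340.07 + $50.55 + $9.82 + $39.30 + $82.53 + $49.35 + $93.87 = $919.21
Net pay = $1,964.90 − $919.21 = $1,045.69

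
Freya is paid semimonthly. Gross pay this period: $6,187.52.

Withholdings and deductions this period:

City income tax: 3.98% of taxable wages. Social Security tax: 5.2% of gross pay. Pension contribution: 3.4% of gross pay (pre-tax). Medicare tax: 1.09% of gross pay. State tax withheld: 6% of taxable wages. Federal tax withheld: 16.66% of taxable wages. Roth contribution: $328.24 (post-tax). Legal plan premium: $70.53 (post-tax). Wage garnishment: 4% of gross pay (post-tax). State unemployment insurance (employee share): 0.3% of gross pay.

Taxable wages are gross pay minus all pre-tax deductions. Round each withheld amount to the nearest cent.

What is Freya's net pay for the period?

Pension contribution: $6,187.52 × 0.034 = $210.38
Taxable wages = $6,187.52 − $210.38 = $5,977.14
Federal tax withheld: $5,977.14 × 0.1666 = $995.79
City income tax: $5,977.14 × 0.0398 = $237.89
State tax withheld: $5,977.14 × 0.06 = $358.63
State unemployment insurance (employee share): $6,187.52 × 0.003 = $18.56
Social Security tax: $6,187.52 × 0.052 = $321.75
Medicare tax: $6,187.52 × 0.0109 = $67.44
Roth contribution: $328.24
Wage garnishment: $6,187.52 × 0.04 = $247.50
Legal plan premium: $70.53
Total deductions = $210.38 + $995.79 + $237.89 + $358.63 + $18.56 + $321.75 + $67.44 + $328.24 + $247.50 + $70.53 = $2,856.71
Net pay = $6,187.52 − $2,856.71 = $3,330.81

$3,330.81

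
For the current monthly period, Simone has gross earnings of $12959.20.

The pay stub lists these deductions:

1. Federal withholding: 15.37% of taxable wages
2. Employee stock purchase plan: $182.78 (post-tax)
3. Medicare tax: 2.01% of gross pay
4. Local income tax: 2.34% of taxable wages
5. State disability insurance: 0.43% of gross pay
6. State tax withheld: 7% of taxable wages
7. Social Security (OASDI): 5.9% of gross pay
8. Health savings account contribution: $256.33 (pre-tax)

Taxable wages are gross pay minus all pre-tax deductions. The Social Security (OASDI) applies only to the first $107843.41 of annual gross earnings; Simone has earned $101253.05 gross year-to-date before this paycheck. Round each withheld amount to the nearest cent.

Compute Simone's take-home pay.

$8676.18

Health savings account contribution: $256.33
Taxable wages = $12959.20 − $256.33 = $12702.87
State tax withheld: $12702.87 × 0.07 = $889.20
Local income tax: $12702.87 × 0.0234 = $297.25
Federal withholding: $12702.87 × 0.1537 = $1952.43
Social Security (OASDI): only $107843.41 − $101253.05 = $6590.36 of this check is subject → $6590.36 × 0.059 = $388.83
Medicare tax: $12959.20 × 0.0201 = $260.48
State disability insurance: $12959.20 × 0.0043 = $55.72
Employee stock purchase plan: $182.78
Total deductions = $256.33 + $889.20 + $297.25 + $1952.43 + $388.83 + $260.48 + $55.72 + $182.78 = $4283.02
Net pay = $12959.20 − $4283.02 = $8676.18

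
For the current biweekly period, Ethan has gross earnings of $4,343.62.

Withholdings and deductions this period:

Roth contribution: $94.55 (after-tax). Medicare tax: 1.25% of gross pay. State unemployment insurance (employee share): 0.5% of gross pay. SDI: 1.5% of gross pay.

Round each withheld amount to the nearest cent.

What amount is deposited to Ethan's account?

State unemployment insurance (employee share): $4,343.62 × 0.005 = $21.72
Medicare tax: $4,343.62 × 0.0125 = $54.30
SDI: $4,343.62 × 0.015 = $65.15
Roth contribution: $94.55
Total deductions = $21.72 + $54.30 + $65.15 + $94.55 = $235.72
Net pay = $4,343.62 − $235.72 = $4,107.90

$4,107.90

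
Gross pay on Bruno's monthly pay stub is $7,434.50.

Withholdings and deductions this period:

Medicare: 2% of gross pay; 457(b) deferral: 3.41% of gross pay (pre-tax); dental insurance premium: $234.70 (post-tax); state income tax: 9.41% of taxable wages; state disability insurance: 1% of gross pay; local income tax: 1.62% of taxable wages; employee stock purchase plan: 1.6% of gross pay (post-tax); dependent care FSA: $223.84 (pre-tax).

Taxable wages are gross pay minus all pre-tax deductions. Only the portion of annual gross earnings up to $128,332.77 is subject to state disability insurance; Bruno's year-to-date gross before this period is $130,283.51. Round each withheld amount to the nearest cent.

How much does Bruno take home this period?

$5,687.42

Dependent care FSA: $223.84
457(b) deferral: $7,434.50 × 0.0341 = $253.52
Pre-tax total = $223.84 + $253.52 = $477.36
Taxable wages = $7,434.50 − $477.36 = $6,957.14
State income tax: $6,957.14 × 0.0941 = $654.67
Local income tax: $6,957.14 × 0.0162 = $112.71
Medicare: $7,434.50 × 0.02 = $148.69
State disability insurance: annual cap $128,332.77 already reached (YTD $130,283.51), so $0.00
Employee stock purchase plan: $7,434.50 × 0.016 = $118.95
Dental insurance premium: $234.70
Total deductions = $223.84 + $253.52 + $654.67 + $112.71 + $148.69 + $0.00 + $118.95 + $234.70 = $1,747.08
Net pay = $7,434.50 − $1,747.08 = $5,687.42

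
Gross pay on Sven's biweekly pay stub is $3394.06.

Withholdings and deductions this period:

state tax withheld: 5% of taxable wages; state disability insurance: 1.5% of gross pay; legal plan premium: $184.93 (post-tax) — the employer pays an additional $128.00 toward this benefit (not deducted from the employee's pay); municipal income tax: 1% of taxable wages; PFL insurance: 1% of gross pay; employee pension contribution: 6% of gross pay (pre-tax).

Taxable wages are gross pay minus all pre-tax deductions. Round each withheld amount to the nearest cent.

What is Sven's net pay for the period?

$2729.22

Employee pension contribution: $3394.06 × 0.06 = $203.64
Taxable wages = $3394.06 − $203.64 = $3190.42
State tax withheld: $3190.42 × 0.05 = $159.52
Municipal income tax: $3190.42 × 0.01 = $31.90
PFL insurance: $3394.06 × 0.01 = $33.94
State disability insurance: $3394.06 × 0.015 = $50.91
Legal plan premium: $184.93
(Employer's $128.00 toward legal plan premium is not withheld from the employee.)
Total deductions = $203.64 + $159.52 + $31.90 + $33.94 + $50.91 + $184.93 = $664.84
Net pay = $3394.06 − $664.84 = $2729.22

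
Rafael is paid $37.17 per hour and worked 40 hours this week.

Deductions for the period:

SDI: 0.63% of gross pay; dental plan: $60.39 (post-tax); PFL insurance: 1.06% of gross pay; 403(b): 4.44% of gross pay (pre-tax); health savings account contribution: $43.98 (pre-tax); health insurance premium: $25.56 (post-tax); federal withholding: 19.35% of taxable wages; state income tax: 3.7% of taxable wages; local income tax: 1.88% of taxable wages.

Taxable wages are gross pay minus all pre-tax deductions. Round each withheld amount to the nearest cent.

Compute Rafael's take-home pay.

Gross pay: 40 × $37.17 = $1486.80
403(b): $1486.80 × 0.0444 = $66.01
Health savings account contribution: $43.98
Pre-tax total = $66.01 + $43.98 = $109.99
Taxable wages = $1486.80 − $109.99 = $1376.81
State income tax: $1376.81 × 0.037 = $50.94
Local income tax: $1376.81 × 0.0188 = $25.88
Federal withholding: $1376.81 × 0.1935 = $266.41
SDI: $1486.80 × 0.0063 = $9.37
PFL insurance: $1486.80 × 0.0106 = $15.76
Dental plan: $60.39
Health insurance premium: $25.56
Total deductions = $66.01 + $43.98 + $50.94 + $25.88 + $266.41 + $9.37 + $15.76 + $60.39 + $25.56 = $564.30
Net pay = $1486.80 − $564.30 = $922.50

$922.50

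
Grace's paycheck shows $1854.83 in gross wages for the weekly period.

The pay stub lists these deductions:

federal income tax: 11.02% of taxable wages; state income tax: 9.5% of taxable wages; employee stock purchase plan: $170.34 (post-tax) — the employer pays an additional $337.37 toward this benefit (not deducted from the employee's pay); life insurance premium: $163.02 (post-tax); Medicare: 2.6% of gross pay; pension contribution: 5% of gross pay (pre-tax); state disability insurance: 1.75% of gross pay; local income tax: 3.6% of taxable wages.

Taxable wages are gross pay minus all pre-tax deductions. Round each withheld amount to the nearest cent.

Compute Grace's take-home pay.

Pension contribution: $1854.83 × 0.05 = $92.74
Taxable wages = $1854.83 − $92.74 = $1762.09
State income tax: $1762.09 × 0.095 = $167.40
Federal income tax: $1762.09 × 0.1102 = $194.18
Local income tax: $1762.09 × 0.036 = $63.44
Medicare: $1854.83 × 0.026 = $48.23
State disability insurance: $1854.83 × 0.0175 = $32.46
Life insurance premium: $163.02
Employee stock purchase plan: $170.34
(Employer's $337.37 toward employee stock purchase plan is not withheld from the employee.)
Total deductions = $92.74 + $167.40 + $194.18 + $63.44 + $48.23 + $32.46 + $163.02 + $170.34 = $931.81
Net pay = $1854.83 − $931.81 = $923.02

$923.02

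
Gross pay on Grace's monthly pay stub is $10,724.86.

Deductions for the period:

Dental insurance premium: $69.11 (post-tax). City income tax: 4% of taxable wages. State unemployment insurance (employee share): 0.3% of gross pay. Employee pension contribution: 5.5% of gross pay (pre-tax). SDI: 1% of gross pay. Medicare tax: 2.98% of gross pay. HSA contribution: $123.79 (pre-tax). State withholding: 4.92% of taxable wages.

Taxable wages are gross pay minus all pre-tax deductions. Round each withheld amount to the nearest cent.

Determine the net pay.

$8,590.07

Employee pension contribution: $10,724.86 × 0.055 = $589.87
HSA contribution: $123.79
Pre-tax total = $589.87 + $123.79 = $713.66
Taxable wages = $10,724.86 − $713.66 = $10,011.20
City income tax: $10,011.20 × 0.04 = $400.45
State withholding: $10,011.20 × 0.0492 = $492.55
State unemployment insurance (employee share): $10,724.86 × 0.003 = $32.17
SDI: $10,724.86 × 0.01 = $107.25
Medicare tax: $10,724.86 × 0.0298 = $319.60
Dental insurance premium: $69.11
Total deductions = $589.87 + $123.79 + $400.45 + $492.55 + $32.17 + $107.25 + $319.60 + $69.11 = $2,134.79
Net pay = $10,724.86 − $2,134.79 = $8,590.07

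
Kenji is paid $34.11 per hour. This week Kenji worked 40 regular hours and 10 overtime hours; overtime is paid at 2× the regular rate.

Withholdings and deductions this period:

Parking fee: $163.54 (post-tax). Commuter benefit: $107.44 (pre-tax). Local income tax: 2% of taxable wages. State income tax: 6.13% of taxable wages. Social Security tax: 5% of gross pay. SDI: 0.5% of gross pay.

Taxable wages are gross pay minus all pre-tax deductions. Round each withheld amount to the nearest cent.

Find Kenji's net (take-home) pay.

Regular pay: 40 × $34.11 = $1,364.40
Overtime pay: 10 × $34.11 × 2 = $682.20
Gross pay = $1,364.40 + $682.20 = $2,046.60
Commuter benefit: $107.44
Taxable wages = $2,046.60 − $107.44 = $1,939.16
State income tax: $1,939.16 × 0.0613 = $118.87
Local income tax: $1,939.16 × 0.02 = $38.78
Social Security tax: $2,046.60 × 0.05 = $102.33
SDI: $2,046.60 × 0.005 = $10.23
Parking fee: $163.54
Total deductions = $107.44 + $118.87 + $38.78 + $102.33 + $10.23 + $163.54 = $541.19
Net pay = $2,046.60 − $541.19 = $1,505.41

$1,505.41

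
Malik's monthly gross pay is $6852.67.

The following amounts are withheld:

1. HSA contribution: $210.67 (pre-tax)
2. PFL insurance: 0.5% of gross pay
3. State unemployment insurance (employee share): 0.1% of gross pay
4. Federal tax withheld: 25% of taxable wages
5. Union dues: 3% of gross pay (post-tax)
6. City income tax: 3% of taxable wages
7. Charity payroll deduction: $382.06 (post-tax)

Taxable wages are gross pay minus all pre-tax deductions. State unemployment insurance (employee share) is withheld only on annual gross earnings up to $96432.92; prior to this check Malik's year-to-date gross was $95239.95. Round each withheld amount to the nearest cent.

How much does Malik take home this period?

HSA contribution: $210.67
Taxable wages = $6852.67 − $210.67 = $6642.00
Federal tax withheld: $6642.00 × 0.25 = $1660.50
City income tax: $6642.00 × 0.03 = $199.26
State unemployment insurance (employee share): only $96432.92 − $95239.95 = $1192.97 of this check is subject → $1192.97 × 0.001 = $1.19
PFL insurance: $6852.67 × 0.005 = $34.26
Charity payroll deduction: $382.06
Union dues: $6852.67 × 0.03 = $205.58
Total deductions = $210.67 + $1660.50 + $199.26 + $1.19 + $34.26 + $382.06 + $205.58 = $2693.52
Net pay = $6852.67 − $2693.52 = $4159.15

$4159.15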